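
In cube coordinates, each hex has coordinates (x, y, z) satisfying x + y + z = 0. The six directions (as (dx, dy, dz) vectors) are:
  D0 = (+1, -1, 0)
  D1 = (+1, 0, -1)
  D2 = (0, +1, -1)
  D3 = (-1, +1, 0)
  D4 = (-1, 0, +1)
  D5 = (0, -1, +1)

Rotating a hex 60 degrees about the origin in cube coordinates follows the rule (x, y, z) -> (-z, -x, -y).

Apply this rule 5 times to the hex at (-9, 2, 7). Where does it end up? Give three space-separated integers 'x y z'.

Answer: -2 -7 9

Derivation:
Start: (-9, 2, 7)
Step 1: (-9, 2, 7) -> (-(7), -(-9), -(2)) = (-7, 9, -2)
Step 2: (-7, 9, -2) -> (-(-2), -(-7), -(9)) = (2, 7, -9)
Step 3: (2, 7, -9) -> (-(-9), -(2), -(7)) = (9, -2, -7)
Step 4: (9, -2, -7) -> (-(-7), -(9), -(-2)) = (7, -9, 2)
Step 5: (7, -9, 2) -> (-(2), -(7), -(-9)) = (-2, -7, 9)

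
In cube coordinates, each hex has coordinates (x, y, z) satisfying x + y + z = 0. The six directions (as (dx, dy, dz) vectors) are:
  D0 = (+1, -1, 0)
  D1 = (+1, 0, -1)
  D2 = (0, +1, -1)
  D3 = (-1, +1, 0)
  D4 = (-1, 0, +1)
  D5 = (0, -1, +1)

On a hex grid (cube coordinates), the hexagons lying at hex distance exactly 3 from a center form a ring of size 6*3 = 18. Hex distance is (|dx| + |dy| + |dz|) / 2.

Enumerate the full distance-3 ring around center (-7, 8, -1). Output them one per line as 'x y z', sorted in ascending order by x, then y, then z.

Walk ring at distance 3 from (-7, 8, -1):
Start at center + D4*3 = (-10, 8, 2)
  hex 0: (-10, 8, 2)
  hex 1: (-9, 7, 2)
  hex 2: (-8, 6, 2)
  hex 3: (-7, 5, 2)
  hex 4: (-6, 5, 1)
  hex 5: (-5, 5, 0)
  hex 6: (-4, 5, -1)
  hex 7: (-4, 6, -2)
  hex 8: (-4, 7, -3)
  hex 9: (-4, 8, -4)
  hex 10: (-5, 9, -4)
  hex 11: (-6, 10, -4)
  hex 12: (-7, 11, -4)
  hex 13: (-8, 11, -3)
  hex 14: (-9, 11, -2)
  hex 15: (-10, 11, -1)
  hex 16: (-10, 10, 0)
  hex 17: (-10, 9, 1)
Sorted: 18 hexes.

Answer: -10 8 2
-10 9 1
-10 10 0
-10 11 -1
-9 7 2
-9 11 -2
-8 6 2
-8 11 -3
-7 5 2
-7 11 -4
-6 5 1
-6 10 -4
-5 5 0
-5 9 -4
-4 5 -1
-4 6 -2
-4 7 -3
-4 8 -4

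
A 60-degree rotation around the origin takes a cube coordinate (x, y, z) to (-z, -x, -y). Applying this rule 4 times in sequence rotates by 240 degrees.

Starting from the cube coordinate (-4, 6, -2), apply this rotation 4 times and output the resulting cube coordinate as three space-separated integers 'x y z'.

Answer: -2 -4 6

Derivation:
Start: (-4, 6, -2)
Step 1: (-4, 6, -2) -> (-(-2), -(-4), -(6)) = (2, 4, -6)
Step 2: (2, 4, -6) -> (-(-6), -(2), -(4)) = (6, -2, -4)
Step 3: (6, -2, -4) -> (-(-4), -(6), -(-2)) = (4, -6, 2)
Step 4: (4, -6, 2) -> (-(2), -(4), -(-6)) = (-2, -4, 6)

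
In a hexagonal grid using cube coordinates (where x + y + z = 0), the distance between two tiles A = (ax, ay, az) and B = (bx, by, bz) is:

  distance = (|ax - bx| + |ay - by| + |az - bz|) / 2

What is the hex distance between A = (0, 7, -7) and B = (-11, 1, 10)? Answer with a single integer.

Answer: 17

Derivation:
|ax - bx| = |0 - (-11)| = 11
|ay - by| = |7 - 1| = 6
|az - bz| = |-7 - 10| = 17
distance = (11 + 6 + 17) / 2 = 34 / 2 = 17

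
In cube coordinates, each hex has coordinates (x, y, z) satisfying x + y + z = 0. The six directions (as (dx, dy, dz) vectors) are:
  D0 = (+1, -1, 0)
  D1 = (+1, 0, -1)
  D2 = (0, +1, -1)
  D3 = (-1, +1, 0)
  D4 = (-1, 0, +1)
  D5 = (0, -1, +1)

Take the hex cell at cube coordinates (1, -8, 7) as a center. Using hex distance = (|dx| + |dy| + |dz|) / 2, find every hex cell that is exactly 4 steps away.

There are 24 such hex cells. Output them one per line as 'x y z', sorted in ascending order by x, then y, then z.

Answer: -3 -8 11
-3 -7 10
-3 -6 9
-3 -5 8
-3 -4 7
-2 -9 11
-2 -4 6
-1 -10 11
-1 -4 5
0 -11 11
0 -4 4
1 -12 11
1 -4 3
2 -12 10
2 -5 3
3 -12 9
3 -6 3
4 -12 8
4 -7 3
5 -12 7
5 -11 6
5 -10 5
5 -9 4
5 -8 3

Derivation:
Walk ring at distance 4 from (1, -8, 7):
Start at center + D4*4 = (-3, -8, 11)
  hex 0: (-3, -8, 11)
  hex 1: (-2, -9, 11)
  hex 2: (-1, -10, 11)
  hex 3: (0, -11, 11)
  hex 4: (1, -12, 11)
  hex 5: (2, -12, 10)
  hex 6: (3, -12, 9)
  hex 7: (4, -12, 8)
  hex 8: (5, -12, 7)
  hex 9: (5, -11, 6)
  hex 10: (5, -10, 5)
  hex 11: (5, -9, 4)
  hex 12: (5, -8, 3)
  hex 13: (4, -7, 3)
  hex 14: (3, -6, 3)
  hex 15: (2, -5, 3)
  hex 16: (1, -4, 3)
  hex 17: (0, -4, 4)
  hex 18: (-1, -4, 5)
  hex 19: (-2, -4, 6)
  hex 20: (-3, -4, 7)
  hex 21: (-3, -5, 8)
  hex 22: (-3, -6, 9)
  hex 23: (-3, -7, 10)
Sorted: 24 hexes.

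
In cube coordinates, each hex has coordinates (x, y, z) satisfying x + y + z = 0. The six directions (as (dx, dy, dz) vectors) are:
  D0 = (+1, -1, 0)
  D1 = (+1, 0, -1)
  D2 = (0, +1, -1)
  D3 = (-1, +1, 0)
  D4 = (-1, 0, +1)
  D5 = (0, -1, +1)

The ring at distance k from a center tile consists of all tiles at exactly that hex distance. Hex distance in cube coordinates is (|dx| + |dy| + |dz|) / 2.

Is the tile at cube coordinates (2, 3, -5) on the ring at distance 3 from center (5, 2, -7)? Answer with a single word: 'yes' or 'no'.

Answer: yes

Derivation:
|px - cx| = |2 - 5| = 3
|py - cy| = |3 - 2| = 1
|pz - cz| = |-5 - (-7)| = 2
distance = (3+1+2)/2 = 6/2 = 3
radius = 3; distance == radius -> yes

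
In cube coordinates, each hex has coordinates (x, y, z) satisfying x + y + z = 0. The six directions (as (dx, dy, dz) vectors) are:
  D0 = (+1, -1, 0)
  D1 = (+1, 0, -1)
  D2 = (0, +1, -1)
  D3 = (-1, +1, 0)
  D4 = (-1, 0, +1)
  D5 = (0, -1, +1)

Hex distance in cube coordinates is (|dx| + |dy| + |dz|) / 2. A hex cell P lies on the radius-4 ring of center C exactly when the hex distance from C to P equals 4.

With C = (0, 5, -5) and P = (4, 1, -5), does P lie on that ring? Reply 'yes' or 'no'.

Answer: yes

Derivation:
|px - cx| = |4 - 0| = 4
|py - cy| = |1 - 5| = 4
|pz - cz| = |-5 - (-5)| = 0
distance = (4+4+0)/2 = 8/2 = 4
radius = 4; distance == radius -> yes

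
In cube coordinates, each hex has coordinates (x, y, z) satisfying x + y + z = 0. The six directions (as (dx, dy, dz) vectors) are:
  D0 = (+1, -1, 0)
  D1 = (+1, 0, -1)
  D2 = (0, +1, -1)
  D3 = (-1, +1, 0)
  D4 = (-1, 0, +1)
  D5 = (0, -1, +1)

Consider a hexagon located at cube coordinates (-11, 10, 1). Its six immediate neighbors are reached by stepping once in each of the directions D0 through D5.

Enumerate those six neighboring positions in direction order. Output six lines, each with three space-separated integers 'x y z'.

Answer: -10 9 1
-10 10 0
-11 11 0
-12 11 1
-12 10 2
-11 9 2

Derivation:
Center: (-11, 10, 1). Add each direction:
  D0: (-11, 10, 1) + (1, -1, 0) = (-10, 9, 1)
  D1: (-11, 10, 1) + (1, 0, -1) = (-10, 10, 0)
  D2: (-11, 10, 1) + (0, 1, -1) = (-11, 11, 0)
  D3: (-11, 10, 1) + (-1, 1, 0) = (-12, 11, 1)
  D4: (-11, 10, 1) + (-1, 0, 1) = (-12, 10, 2)
  D5: (-11, 10, 1) + (0, -1, 1) = (-11, 9, 2)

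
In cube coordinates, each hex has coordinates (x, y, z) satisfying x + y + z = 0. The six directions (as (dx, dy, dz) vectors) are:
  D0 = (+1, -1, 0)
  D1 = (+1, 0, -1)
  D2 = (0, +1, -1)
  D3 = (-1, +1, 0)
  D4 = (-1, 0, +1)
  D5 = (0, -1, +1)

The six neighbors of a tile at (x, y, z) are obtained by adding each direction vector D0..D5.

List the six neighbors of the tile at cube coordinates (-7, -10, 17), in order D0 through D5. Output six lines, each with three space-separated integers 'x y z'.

Answer: -6 -11 17
-6 -10 16
-7 -9 16
-8 -9 17
-8 -10 18
-7 -11 18

Derivation:
Center: (-7, -10, 17). Add each direction:
  D0: (-7, -10, 17) + (1, -1, 0) = (-6, -11, 17)
  D1: (-7, -10, 17) + (1, 0, -1) = (-6, -10, 16)
  D2: (-7, -10, 17) + (0, 1, -1) = (-7, -9, 16)
  D3: (-7, -10, 17) + (-1, 1, 0) = (-8, -9, 17)
  D4: (-7, -10, 17) + (-1, 0, 1) = (-8, -10, 18)
  D5: (-7, -10, 17) + (0, -1, 1) = (-7, -11, 18)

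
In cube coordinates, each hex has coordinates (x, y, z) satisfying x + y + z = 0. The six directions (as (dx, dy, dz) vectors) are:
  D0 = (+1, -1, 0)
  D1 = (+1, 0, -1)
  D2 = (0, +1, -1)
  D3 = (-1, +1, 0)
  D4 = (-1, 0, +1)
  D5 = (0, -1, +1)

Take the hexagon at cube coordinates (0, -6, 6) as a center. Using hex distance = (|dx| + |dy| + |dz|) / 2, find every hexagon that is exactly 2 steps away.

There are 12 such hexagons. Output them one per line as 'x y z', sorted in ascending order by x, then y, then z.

Answer: -2 -6 8
-2 -5 7
-2 -4 6
-1 -7 8
-1 -4 5
0 -8 8
0 -4 4
1 -8 7
1 -5 4
2 -8 6
2 -7 5
2 -6 4

Derivation:
Walk ring at distance 2 from (0, -6, 6):
Start at center + D4*2 = (-2, -6, 8)
  hex 0: (-2, -6, 8)
  hex 1: (-1, -7, 8)
  hex 2: (0, -8, 8)
  hex 3: (1, -8, 7)
  hex 4: (2, -8, 6)
  hex 5: (2, -7, 5)
  hex 6: (2, -6, 4)
  hex 7: (1, -5, 4)
  hex 8: (0, -4, 4)
  hex 9: (-1, -4, 5)
  hex 10: (-2, -4, 6)
  hex 11: (-2, -5, 7)
Sorted: 12 hexes.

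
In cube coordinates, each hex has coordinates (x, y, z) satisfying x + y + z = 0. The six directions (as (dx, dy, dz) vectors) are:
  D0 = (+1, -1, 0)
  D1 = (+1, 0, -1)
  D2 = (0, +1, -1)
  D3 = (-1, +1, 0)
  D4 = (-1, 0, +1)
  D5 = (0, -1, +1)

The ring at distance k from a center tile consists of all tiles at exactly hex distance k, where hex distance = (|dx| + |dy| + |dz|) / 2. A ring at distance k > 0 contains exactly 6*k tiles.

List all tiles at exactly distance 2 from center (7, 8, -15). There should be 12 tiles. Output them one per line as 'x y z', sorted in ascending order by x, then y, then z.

Answer: 5 8 -13
5 9 -14
5 10 -15
6 7 -13
6 10 -16
7 6 -13
7 10 -17
8 6 -14
8 9 -17
9 6 -15
9 7 -16
9 8 -17

Derivation:
Walk ring at distance 2 from (7, 8, -15):
Start at center + D4*2 = (5, 8, -13)
  hex 0: (5, 8, -13)
  hex 1: (6, 7, -13)
  hex 2: (7, 6, -13)
  hex 3: (8, 6, -14)
  hex 4: (9, 6, -15)
  hex 5: (9, 7, -16)
  hex 6: (9, 8, -17)
  hex 7: (8, 9, -17)
  hex 8: (7, 10, -17)
  hex 9: (6, 10, -16)
  hex 10: (5, 10, -15)
  hex 11: (5, 9, -14)
Sorted: 12 hexes.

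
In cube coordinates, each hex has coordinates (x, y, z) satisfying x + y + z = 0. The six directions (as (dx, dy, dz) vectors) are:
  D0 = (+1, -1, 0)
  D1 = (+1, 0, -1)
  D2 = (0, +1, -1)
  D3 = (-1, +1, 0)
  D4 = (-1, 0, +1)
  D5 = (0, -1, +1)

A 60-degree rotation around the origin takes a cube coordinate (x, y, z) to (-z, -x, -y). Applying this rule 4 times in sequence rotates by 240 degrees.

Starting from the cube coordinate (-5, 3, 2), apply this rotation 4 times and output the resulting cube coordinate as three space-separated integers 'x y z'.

Answer: 2 -5 3

Derivation:
Start: (-5, 3, 2)
Step 1: (-5, 3, 2) -> (-(2), -(-5), -(3)) = (-2, 5, -3)
Step 2: (-2, 5, -3) -> (-(-3), -(-2), -(5)) = (3, 2, -5)
Step 3: (3, 2, -5) -> (-(-5), -(3), -(2)) = (5, -3, -2)
Step 4: (5, -3, -2) -> (-(-2), -(5), -(-3)) = (2, -5, 3)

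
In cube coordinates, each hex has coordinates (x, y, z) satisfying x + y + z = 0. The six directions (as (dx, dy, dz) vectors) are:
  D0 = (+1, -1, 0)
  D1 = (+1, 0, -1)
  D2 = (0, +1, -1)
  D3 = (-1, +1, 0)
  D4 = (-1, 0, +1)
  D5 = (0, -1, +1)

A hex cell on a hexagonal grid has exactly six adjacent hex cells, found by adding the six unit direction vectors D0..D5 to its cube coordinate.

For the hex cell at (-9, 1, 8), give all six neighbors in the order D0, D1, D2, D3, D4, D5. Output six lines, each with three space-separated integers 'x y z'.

Center: (-9, 1, 8). Add each direction:
  D0: (-9, 1, 8) + (1, -1, 0) = (-8, 0, 8)
  D1: (-9, 1, 8) + (1, 0, -1) = (-8, 1, 7)
  D2: (-9, 1, 8) + (0, 1, -1) = (-9, 2, 7)
  D3: (-9, 1, 8) + (-1, 1, 0) = (-10, 2, 8)
  D4: (-9, 1, 8) + (-1, 0, 1) = (-10, 1, 9)
  D5: (-9, 1, 8) + (0, -1, 1) = (-9, 0, 9)

Answer: -8 0 8
-8 1 7
-9 2 7
-10 2 8
-10 1 9
-9 0 9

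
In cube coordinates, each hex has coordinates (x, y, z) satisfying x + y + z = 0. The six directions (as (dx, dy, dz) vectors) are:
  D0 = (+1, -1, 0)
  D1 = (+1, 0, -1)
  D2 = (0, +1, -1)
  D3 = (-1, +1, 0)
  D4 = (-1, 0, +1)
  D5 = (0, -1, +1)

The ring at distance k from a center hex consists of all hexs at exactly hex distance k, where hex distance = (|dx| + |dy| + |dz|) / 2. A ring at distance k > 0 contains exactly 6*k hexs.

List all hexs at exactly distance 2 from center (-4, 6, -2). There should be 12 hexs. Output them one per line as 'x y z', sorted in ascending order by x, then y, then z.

Walk ring at distance 2 from (-4, 6, -2):
Start at center + D4*2 = (-6, 6, 0)
  hex 0: (-6, 6, 0)
  hex 1: (-5, 5, 0)
  hex 2: (-4, 4, 0)
  hex 3: (-3, 4, -1)
  hex 4: (-2, 4, -2)
  hex 5: (-2, 5, -3)
  hex 6: (-2, 6, -4)
  hex 7: (-3, 7, -4)
  hex 8: (-4, 8, -4)
  hex 9: (-5, 8, -3)
  hex 10: (-6, 8, -2)
  hex 11: (-6, 7, -1)
Sorted: 12 hexes.

Answer: -6 6 0
-6 7 -1
-6 8 -2
-5 5 0
-5 8 -3
-4 4 0
-4 8 -4
-3 4 -1
-3 7 -4
-2 4 -2
-2 5 -3
-2 6 -4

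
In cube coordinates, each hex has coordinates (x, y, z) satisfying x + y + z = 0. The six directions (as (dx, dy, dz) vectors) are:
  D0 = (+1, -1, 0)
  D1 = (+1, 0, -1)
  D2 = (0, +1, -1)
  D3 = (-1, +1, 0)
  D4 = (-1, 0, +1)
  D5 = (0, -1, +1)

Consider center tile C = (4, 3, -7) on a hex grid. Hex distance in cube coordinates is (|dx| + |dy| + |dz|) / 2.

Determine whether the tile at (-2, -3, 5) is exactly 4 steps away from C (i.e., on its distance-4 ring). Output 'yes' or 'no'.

|px - cx| = |-2 - 4| = 6
|py - cy| = |-3 - 3| = 6
|pz - cz| = |5 - (-7)| = 12
distance = (6+6+12)/2 = 24/2 = 12
radius = 4; distance != radius -> no

Answer: no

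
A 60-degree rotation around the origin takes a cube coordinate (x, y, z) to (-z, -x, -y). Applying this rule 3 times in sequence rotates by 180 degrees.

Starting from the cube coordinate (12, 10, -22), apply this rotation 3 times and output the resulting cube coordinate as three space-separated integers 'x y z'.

Answer: -12 -10 22

Derivation:
Start: (12, 10, -22)
Step 1: (12, 10, -22) -> (-(-22), -(12), -(10)) = (22, -12, -10)
Step 2: (22, -12, -10) -> (-(-10), -(22), -(-12)) = (10, -22, 12)
Step 3: (10, -22, 12) -> (-(12), -(10), -(-22)) = (-12, -10, 22)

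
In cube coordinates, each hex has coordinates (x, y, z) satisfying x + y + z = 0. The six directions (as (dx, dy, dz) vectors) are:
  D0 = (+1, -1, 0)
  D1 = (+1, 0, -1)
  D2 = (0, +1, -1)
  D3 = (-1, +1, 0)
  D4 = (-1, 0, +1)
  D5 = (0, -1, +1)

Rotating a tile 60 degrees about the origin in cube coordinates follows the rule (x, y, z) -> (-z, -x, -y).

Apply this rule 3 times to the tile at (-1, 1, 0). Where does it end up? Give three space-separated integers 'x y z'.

Start: (-1, 1, 0)
Step 1: (-1, 1, 0) -> (-(0), -(-1), -(1)) = (0, 1, -1)
Step 2: (0, 1, -1) -> (-(-1), -(0), -(1)) = (1, 0, -1)
Step 3: (1, 0, -1) -> (-(-1), -(1), -(0)) = (1, -1, 0)

Answer: 1 -1 0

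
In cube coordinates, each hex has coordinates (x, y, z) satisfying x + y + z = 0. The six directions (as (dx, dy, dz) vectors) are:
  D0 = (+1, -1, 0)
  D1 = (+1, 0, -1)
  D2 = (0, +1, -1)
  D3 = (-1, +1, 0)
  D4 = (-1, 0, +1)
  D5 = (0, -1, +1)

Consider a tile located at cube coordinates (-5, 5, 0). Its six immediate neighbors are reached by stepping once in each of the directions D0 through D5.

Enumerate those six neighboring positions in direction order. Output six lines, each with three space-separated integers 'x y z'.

Answer: -4 4 0
-4 5 -1
-5 6 -1
-6 6 0
-6 5 1
-5 4 1

Derivation:
Center: (-5, 5, 0). Add each direction:
  D0: (-5, 5, 0) + (1, -1, 0) = (-4, 4, 0)
  D1: (-5, 5, 0) + (1, 0, -1) = (-4, 5, -1)
  D2: (-5, 5, 0) + (0, 1, -1) = (-5, 6, -1)
  D3: (-5, 5, 0) + (-1, 1, 0) = (-6, 6, 0)
  D4: (-5, 5, 0) + (-1, 0, 1) = (-6, 5, 1)
  D5: (-5, 5, 0) + (0, -1, 1) = (-5, 4, 1)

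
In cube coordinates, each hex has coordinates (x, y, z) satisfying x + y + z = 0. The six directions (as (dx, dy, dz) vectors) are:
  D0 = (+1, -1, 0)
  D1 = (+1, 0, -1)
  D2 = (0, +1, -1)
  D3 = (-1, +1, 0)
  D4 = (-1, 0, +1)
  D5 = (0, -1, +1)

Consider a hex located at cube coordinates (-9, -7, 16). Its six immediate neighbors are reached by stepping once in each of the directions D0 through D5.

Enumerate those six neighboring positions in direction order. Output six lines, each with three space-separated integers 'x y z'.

Center: (-9, -7, 16). Add each direction:
  D0: (-9, -7, 16) + (1, -1, 0) = (-8, -8, 16)
  D1: (-9, -7, 16) + (1, 0, -1) = (-8, -7, 15)
  D2: (-9, -7, 16) + (0, 1, -1) = (-9, -6, 15)
  D3: (-9, -7, 16) + (-1, 1, 0) = (-10, -6, 16)
  D4: (-9, -7, 16) + (-1, 0, 1) = (-10, -7, 17)
  D5: (-9, -7, 16) + (0, -1, 1) = (-9, -8, 17)

Answer: -8 -8 16
-8 -7 15
-9 -6 15
-10 -6 16
-10 -7 17
-9 -8 17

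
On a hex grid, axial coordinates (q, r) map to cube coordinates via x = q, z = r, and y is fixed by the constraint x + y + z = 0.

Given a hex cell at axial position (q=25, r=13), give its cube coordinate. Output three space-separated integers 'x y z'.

Answer: 25 -38 13

Derivation:
x = q = 25
z = r = 13
y = -x - z = -(25) - (13) = -38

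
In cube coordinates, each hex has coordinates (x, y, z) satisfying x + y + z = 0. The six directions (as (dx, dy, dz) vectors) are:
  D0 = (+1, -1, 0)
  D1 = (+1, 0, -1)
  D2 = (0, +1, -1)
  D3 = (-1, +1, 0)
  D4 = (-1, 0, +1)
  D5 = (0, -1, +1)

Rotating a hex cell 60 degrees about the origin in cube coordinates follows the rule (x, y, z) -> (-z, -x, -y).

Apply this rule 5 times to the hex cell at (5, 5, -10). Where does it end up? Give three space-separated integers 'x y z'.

Answer: -5 10 -5

Derivation:
Start: (5, 5, -10)
Step 1: (5, 5, -10) -> (-(-10), -(5), -(5)) = (10, -5, -5)
Step 2: (10, -5, -5) -> (-(-5), -(10), -(-5)) = (5, -10, 5)
Step 3: (5, -10, 5) -> (-(5), -(5), -(-10)) = (-5, -5, 10)
Step 4: (-5, -5, 10) -> (-(10), -(-5), -(-5)) = (-10, 5, 5)
Step 5: (-10, 5, 5) -> (-(5), -(-10), -(5)) = (-5, 10, -5)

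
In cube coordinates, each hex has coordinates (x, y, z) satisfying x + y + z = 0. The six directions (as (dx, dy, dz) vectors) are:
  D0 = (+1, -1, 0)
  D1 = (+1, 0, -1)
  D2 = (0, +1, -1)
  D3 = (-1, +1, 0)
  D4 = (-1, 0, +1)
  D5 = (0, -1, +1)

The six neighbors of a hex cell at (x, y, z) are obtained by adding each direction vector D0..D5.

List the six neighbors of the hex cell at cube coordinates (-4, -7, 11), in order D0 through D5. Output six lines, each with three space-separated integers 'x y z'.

Answer: -3 -8 11
-3 -7 10
-4 -6 10
-5 -6 11
-5 -7 12
-4 -8 12

Derivation:
Center: (-4, -7, 11). Add each direction:
  D0: (-4, -7, 11) + (1, -1, 0) = (-3, -8, 11)
  D1: (-4, -7, 11) + (1, 0, -1) = (-3, -7, 10)
  D2: (-4, -7, 11) + (0, 1, -1) = (-4, -6, 10)
  D3: (-4, -7, 11) + (-1, 1, 0) = (-5, -6, 11)
  D4: (-4, -7, 11) + (-1, 0, 1) = (-5, -7, 12)
  D5: (-4, -7, 11) + (0, -1, 1) = (-4, -8, 12)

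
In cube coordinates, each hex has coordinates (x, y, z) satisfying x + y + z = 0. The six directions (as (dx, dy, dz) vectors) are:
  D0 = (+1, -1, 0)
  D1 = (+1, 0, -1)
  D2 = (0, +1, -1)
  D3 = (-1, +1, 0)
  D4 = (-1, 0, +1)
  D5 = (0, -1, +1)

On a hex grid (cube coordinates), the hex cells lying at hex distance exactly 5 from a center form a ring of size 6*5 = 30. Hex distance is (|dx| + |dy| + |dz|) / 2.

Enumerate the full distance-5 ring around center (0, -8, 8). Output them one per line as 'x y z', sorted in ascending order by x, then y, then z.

Walk ring at distance 5 from (0, -8, 8):
Start at center + D4*5 = (-5, -8, 13)
  hex 0: (-5, -8, 13)
  hex 1: (-4, -9, 13)
  hex 2: (-3, -10, 13)
  hex 3: (-2, -11, 13)
  hex 4: (-1, -12, 13)
  hex 5: (0, -13, 13)
  hex 6: (1, -13, 12)
  hex 7: (2, -13, 11)
  hex 8: (3, -13, 10)
  hex 9: (4, -13, 9)
  hex 10: (5, -13, 8)
  hex 11: (5, -12, 7)
  hex 12: (5, -11, 6)
  hex 13: (5, -10, 5)
  hex 14: (5, -9, 4)
  hex 15: (5, -8, 3)
  hex 16: (4, -7, 3)
  hex 17: (3, -6, 3)
  hex 18: (2, -5, 3)
  hex 19: (1, -4, 3)
  hex 20: (0, -3, 3)
  hex 21: (-1, -3, 4)
  hex 22: (-2, -3, 5)
  hex 23: (-3, -3, 6)
  hex 24: (-4, -3, 7)
  hex 25: (-5, -3, 8)
  hex 26: (-5, -4, 9)
  hex 27: (-5, -5, 10)
  hex 28: (-5, -6, 11)
  hex 29: (-5, -7, 12)
Sorted: 30 hexes.

Answer: -5 -8 13
-5 -7 12
-5 -6 11
-5 -5 10
-5 -4 9
-5 -3 8
-4 -9 13
-4 -3 7
-3 -10 13
-3 -3 6
-2 -11 13
-2 -3 5
-1 -12 13
-1 -3 4
0 -13 13
0 -3 3
1 -13 12
1 -4 3
2 -13 11
2 -5 3
3 -13 10
3 -6 3
4 -13 9
4 -7 3
5 -13 8
5 -12 7
5 -11 6
5 -10 5
5 -9 4
5 -8 3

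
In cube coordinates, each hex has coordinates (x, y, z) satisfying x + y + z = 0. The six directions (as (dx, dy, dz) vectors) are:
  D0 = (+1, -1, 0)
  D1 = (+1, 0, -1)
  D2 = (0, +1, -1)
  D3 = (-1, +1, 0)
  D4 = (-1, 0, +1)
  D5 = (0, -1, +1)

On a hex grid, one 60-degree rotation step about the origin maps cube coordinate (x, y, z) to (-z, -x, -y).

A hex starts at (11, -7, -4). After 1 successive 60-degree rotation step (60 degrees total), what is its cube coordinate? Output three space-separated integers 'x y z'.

Start: (11, -7, -4)
Step 1: (11, -7, -4) -> (-(-4), -(11), -(-7)) = (4, -11, 7)

Answer: 4 -11 7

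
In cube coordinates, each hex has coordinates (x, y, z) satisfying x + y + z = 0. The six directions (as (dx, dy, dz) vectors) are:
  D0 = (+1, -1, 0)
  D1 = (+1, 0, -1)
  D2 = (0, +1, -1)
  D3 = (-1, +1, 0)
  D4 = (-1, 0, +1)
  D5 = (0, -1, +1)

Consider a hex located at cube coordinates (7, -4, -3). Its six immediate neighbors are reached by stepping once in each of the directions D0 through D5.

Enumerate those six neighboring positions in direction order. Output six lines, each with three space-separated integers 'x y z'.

Answer: 8 -5 -3
8 -4 -4
7 -3 -4
6 -3 -3
6 -4 -2
7 -5 -2

Derivation:
Center: (7, -4, -3). Add each direction:
  D0: (7, -4, -3) + (1, -1, 0) = (8, -5, -3)
  D1: (7, -4, -3) + (1, 0, -1) = (8, -4, -4)
  D2: (7, -4, -3) + (0, 1, -1) = (7, -3, -4)
  D3: (7, -4, -3) + (-1, 1, 0) = (6, -3, -3)
  D4: (7, -4, -3) + (-1, 0, 1) = (6, -4, -2)
  D5: (7, -4, -3) + (0, -1, 1) = (7, -5, -2)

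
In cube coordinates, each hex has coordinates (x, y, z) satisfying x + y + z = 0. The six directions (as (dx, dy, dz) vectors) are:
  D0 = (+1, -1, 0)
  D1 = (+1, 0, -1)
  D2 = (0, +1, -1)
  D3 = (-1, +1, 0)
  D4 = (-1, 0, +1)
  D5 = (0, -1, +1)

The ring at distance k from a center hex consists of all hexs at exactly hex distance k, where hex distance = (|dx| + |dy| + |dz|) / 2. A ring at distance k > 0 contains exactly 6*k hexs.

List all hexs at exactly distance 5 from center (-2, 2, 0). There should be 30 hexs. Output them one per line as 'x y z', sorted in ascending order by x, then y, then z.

Answer: -7 2 5
-7 3 4
-7 4 3
-7 5 2
-7 6 1
-7 7 0
-6 1 5
-6 7 -1
-5 0 5
-5 7 -2
-4 -1 5
-4 7 -3
-3 -2 5
-3 7 -4
-2 -3 5
-2 7 -5
-1 -3 4
-1 6 -5
0 -3 3
0 5 -5
1 -3 2
1 4 -5
2 -3 1
2 3 -5
3 -3 0
3 -2 -1
3 -1 -2
3 0 -3
3 1 -4
3 2 -5

Derivation:
Walk ring at distance 5 from (-2, 2, 0):
Start at center + D4*5 = (-7, 2, 5)
  hex 0: (-7, 2, 5)
  hex 1: (-6, 1, 5)
  hex 2: (-5, 0, 5)
  hex 3: (-4, -1, 5)
  hex 4: (-3, -2, 5)
  hex 5: (-2, -3, 5)
  hex 6: (-1, -3, 4)
  hex 7: (0, -3, 3)
  hex 8: (1, -3, 2)
  hex 9: (2, -3, 1)
  hex 10: (3, -3, 0)
  hex 11: (3, -2, -1)
  hex 12: (3, -1, -2)
  hex 13: (3, 0, -3)
  hex 14: (3, 1, -4)
  hex 15: (3, 2, -5)
  hex 16: (2, 3, -5)
  hex 17: (1, 4, -5)
  hex 18: (0, 5, -5)
  hex 19: (-1, 6, -5)
  hex 20: (-2, 7, -5)
  hex 21: (-3, 7, -4)
  hex 22: (-4, 7, -3)
  hex 23: (-5, 7, -2)
  hex 24: (-6, 7, -1)
  hex 25: (-7, 7, 0)
  hex 26: (-7, 6, 1)
  hex 27: (-7, 5, 2)
  hex 28: (-7, 4, 3)
  hex 29: (-7, 3, 4)
Sorted: 30 hexes.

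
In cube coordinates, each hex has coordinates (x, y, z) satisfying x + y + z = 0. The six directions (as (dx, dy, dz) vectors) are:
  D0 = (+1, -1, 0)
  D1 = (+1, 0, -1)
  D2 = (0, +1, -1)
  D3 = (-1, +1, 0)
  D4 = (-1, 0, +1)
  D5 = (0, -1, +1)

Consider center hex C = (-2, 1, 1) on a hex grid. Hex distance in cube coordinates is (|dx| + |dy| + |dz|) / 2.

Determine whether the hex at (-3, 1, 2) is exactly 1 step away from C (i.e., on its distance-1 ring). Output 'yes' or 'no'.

|px - cx| = |-3 - (-2)| = 1
|py - cy| = |1 - 1| = 0
|pz - cz| = |2 - 1| = 1
distance = (1+0+1)/2 = 2/2 = 1
radius = 1; distance == radius -> yes

Answer: yes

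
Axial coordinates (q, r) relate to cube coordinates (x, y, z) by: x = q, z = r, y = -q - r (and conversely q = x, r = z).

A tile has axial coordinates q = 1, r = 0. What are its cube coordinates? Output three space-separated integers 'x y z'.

x = q = 1
z = r = 0
y = -x - z = -(1) - (0) = -1

Answer: 1 -1 0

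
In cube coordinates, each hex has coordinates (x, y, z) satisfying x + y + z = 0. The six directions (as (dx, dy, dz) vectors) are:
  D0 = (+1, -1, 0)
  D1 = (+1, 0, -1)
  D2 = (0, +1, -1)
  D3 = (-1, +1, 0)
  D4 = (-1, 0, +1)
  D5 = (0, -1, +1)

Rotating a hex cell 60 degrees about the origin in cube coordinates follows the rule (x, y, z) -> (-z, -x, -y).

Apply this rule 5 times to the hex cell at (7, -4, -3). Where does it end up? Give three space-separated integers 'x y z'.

Start: (7, -4, -3)
Step 1: (7, -4, -3) -> (-(-3), -(7), -(-4)) = (3, -7, 4)
Step 2: (3, -7, 4) -> (-(4), -(3), -(-7)) = (-4, -3, 7)
Step 3: (-4, -3, 7) -> (-(7), -(-4), -(-3)) = (-7, 4, 3)
Step 4: (-7, 4, 3) -> (-(3), -(-7), -(4)) = (-3, 7, -4)
Step 5: (-3, 7, -4) -> (-(-4), -(-3), -(7)) = (4, 3, -7)

Answer: 4 3 -7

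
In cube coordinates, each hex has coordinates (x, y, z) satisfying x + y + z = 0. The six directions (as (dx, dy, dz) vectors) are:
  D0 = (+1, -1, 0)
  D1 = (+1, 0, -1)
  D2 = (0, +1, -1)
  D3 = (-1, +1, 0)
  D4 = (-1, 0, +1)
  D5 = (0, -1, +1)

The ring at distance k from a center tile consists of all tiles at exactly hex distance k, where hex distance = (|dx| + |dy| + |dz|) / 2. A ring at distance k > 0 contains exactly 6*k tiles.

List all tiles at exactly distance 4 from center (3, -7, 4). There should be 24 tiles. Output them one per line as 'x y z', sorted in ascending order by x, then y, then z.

Walk ring at distance 4 from (3, -7, 4):
Start at center + D4*4 = (-1, -7, 8)
  hex 0: (-1, -7, 8)
  hex 1: (0, -8, 8)
  hex 2: (1, -9, 8)
  hex 3: (2, -10, 8)
  hex 4: (3, -11, 8)
  hex 5: (4, -11, 7)
  hex 6: (5, -11, 6)
  hex 7: (6, -11, 5)
  hex 8: (7, -11, 4)
  hex 9: (7, -10, 3)
  hex 10: (7, -9, 2)
  hex 11: (7, -8, 1)
  hex 12: (7, -7, 0)
  hex 13: (6, -6, 0)
  hex 14: (5, -5, 0)
  hex 15: (4, -4, 0)
  hex 16: (3, -3, 0)
  hex 17: (2, -3, 1)
  hex 18: (1, -3, 2)
  hex 19: (0, -3, 3)
  hex 20: (-1, -3, 4)
  hex 21: (-1, -4, 5)
  hex 22: (-1, -5, 6)
  hex 23: (-1, -6, 7)
Sorted: 24 hexes.

Answer: -1 -7 8
-1 -6 7
-1 -5 6
-1 -4 5
-1 -3 4
0 -8 8
0 -3 3
1 -9 8
1 -3 2
2 -10 8
2 -3 1
3 -11 8
3 -3 0
4 -11 7
4 -4 0
5 -11 6
5 -5 0
6 -11 5
6 -6 0
7 -11 4
7 -10 3
7 -9 2
7 -8 1
7 -7 0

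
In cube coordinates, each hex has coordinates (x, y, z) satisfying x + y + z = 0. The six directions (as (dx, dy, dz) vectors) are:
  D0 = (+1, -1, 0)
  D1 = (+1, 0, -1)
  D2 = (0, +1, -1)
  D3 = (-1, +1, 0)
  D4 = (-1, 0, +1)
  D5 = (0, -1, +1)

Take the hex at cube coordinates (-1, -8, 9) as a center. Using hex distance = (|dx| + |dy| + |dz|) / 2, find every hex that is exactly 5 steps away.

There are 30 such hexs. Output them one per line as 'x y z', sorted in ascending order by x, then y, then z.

Answer: -6 -8 14
-6 -7 13
-6 -6 12
-6 -5 11
-6 -4 10
-6 -3 9
-5 -9 14
-5 -3 8
-4 -10 14
-4 -3 7
-3 -11 14
-3 -3 6
-2 -12 14
-2 -3 5
-1 -13 14
-1 -3 4
0 -13 13
0 -4 4
1 -13 12
1 -5 4
2 -13 11
2 -6 4
3 -13 10
3 -7 4
4 -13 9
4 -12 8
4 -11 7
4 -10 6
4 -9 5
4 -8 4

Derivation:
Walk ring at distance 5 from (-1, -8, 9):
Start at center + D4*5 = (-6, -8, 14)
  hex 0: (-6, -8, 14)
  hex 1: (-5, -9, 14)
  hex 2: (-4, -10, 14)
  hex 3: (-3, -11, 14)
  hex 4: (-2, -12, 14)
  hex 5: (-1, -13, 14)
  hex 6: (0, -13, 13)
  hex 7: (1, -13, 12)
  hex 8: (2, -13, 11)
  hex 9: (3, -13, 10)
  hex 10: (4, -13, 9)
  hex 11: (4, -12, 8)
  hex 12: (4, -11, 7)
  hex 13: (4, -10, 6)
  hex 14: (4, -9, 5)
  hex 15: (4, -8, 4)
  hex 16: (3, -7, 4)
  hex 17: (2, -6, 4)
  hex 18: (1, -5, 4)
  hex 19: (0, -4, 4)
  hex 20: (-1, -3, 4)
  hex 21: (-2, -3, 5)
  hex 22: (-3, -3, 6)
  hex 23: (-4, -3, 7)
  hex 24: (-5, -3, 8)
  hex 25: (-6, -3, 9)
  hex 26: (-6, -4, 10)
  hex 27: (-6, -5, 11)
  hex 28: (-6, -6, 12)
  hex 29: (-6, -7, 13)
Sorted: 30 hexes.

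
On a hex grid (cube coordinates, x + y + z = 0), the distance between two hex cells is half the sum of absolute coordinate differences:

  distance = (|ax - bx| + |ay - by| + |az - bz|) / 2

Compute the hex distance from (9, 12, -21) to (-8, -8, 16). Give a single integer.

Answer: 37

Derivation:
|ax - bx| = |9 - (-8)| = 17
|ay - by| = |12 - (-8)| = 20
|az - bz| = |-21 - 16| = 37
distance = (17 + 20 + 37) / 2 = 74 / 2 = 37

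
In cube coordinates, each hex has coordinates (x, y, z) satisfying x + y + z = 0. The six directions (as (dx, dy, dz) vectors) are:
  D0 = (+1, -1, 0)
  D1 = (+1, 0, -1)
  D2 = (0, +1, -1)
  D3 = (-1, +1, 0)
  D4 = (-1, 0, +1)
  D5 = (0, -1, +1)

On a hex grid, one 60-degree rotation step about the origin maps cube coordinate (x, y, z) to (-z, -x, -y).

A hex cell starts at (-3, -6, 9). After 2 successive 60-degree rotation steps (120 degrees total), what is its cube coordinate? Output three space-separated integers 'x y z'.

Answer: -6 9 -3

Derivation:
Start: (-3, -6, 9)
Step 1: (-3, -6, 9) -> (-(9), -(-3), -(-6)) = (-9, 3, 6)
Step 2: (-9, 3, 6) -> (-(6), -(-9), -(3)) = (-6, 9, -3)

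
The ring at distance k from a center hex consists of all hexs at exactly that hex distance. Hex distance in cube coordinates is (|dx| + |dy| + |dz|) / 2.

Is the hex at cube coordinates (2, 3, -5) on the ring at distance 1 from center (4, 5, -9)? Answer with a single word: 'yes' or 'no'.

Answer: no

Derivation:
|px - cx| = |2 - 4| = 2
|py - cy| = |3 - 5| = 2
|pz - cz| = |-5 - (-9)| = 4
distance = (2+2+4)/2 = 8/2 = 4
radius = 1; distance != radius -> no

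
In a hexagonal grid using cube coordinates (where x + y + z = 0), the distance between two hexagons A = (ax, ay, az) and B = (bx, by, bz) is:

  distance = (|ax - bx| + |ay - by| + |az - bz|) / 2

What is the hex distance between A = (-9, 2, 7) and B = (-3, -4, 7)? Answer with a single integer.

Answer: 6

Derivation:
|ax - bx| = |-9 - (-3)| = 6
|ay - by| = |2 - (-4)| = 6
|az - bz| = |7 - 7| = 0
distance = (6 + 6 + 0) / 2 = 12 / 2 = 6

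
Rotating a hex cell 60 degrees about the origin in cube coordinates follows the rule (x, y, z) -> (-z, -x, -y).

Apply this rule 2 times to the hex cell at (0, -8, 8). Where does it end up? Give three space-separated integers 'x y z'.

Answer: -8 8 0

Derivation:
Start: (0, -8, 8)
Step 1: (0, -8, 8) -> (-(8), -(0), -(-8)) = (-8, 0, 8)
Step 2: (-8, 0, 8) -> (-(8), -(-8), -(0)) = (-8, 8, 0)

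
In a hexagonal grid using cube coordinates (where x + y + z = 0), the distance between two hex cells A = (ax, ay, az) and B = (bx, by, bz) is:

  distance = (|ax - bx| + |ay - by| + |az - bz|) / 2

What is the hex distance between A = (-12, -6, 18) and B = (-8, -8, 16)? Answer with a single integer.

|ax - bx| = |-12 - (-8)| = 4
|ay - by| = |-6 - (-8)| = 2
|az - bz| = |18 - 16| = 2
distance = (4 + 2 + 2) / 2 = 8 / 2 = 4

Answer: 4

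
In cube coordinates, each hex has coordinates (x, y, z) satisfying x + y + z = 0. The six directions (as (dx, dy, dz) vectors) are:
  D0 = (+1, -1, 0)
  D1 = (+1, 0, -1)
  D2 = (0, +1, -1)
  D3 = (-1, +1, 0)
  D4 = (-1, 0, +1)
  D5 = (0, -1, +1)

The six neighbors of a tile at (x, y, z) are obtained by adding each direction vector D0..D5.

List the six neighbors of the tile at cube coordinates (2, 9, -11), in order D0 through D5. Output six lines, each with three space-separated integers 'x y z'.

Answer: 3 8 -11
3 9 -12
2 10 -12
1 10 -11
1 9 -10
2 8 -10

Derivation:
Center: (2, 9, -11). Add each direction:
  D0: (2, 9, -11) + (1, -1, 0) = (3, 8, -11)
  D1: (2, 9, -11) + (1, 0, -1) = (3, 9, -12)
  D2: (2, 9, -11) + (0, 1, -1) = (2, 10, -12)
  D3: (2, 9, -11) + (-1, 1, 0) = (1, 10, -11)
  D4: (2, 9, -11) + (-1, 0, 1) = (1, 9, -10)
  D5: (2, 9, -11) + (0, -1, 1) = (2, 8, -10)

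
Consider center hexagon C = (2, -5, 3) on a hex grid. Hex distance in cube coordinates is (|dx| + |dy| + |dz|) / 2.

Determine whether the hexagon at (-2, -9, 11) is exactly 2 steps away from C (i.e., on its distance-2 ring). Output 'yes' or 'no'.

|px - cx| = |-2 - 2| = 4
|py - cy| = |-9 - (-5)| = 4
|pz - cz| = |11 - 3| = 8
distance = (4+4+8)/2 = 16/2 = 8
radius = 2; distance != radius -> no

Answer: no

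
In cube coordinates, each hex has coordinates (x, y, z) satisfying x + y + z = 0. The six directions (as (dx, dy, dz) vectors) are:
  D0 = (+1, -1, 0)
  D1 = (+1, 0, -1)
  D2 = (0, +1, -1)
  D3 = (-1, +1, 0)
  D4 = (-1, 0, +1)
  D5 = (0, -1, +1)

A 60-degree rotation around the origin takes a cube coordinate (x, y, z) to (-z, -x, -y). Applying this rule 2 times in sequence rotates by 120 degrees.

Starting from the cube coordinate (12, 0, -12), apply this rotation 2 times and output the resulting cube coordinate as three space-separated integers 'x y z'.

Answer: 0 -12 12

Derivation:
Start: (12, 0, -12)
Step 1: (12, 0, -12) -> (-(-12), -(12), -(0)) = (12, -12, 0)
Step 2: (12, -12, 0) -> (-(0), -(12), -(-12)) = (0, -12, 12)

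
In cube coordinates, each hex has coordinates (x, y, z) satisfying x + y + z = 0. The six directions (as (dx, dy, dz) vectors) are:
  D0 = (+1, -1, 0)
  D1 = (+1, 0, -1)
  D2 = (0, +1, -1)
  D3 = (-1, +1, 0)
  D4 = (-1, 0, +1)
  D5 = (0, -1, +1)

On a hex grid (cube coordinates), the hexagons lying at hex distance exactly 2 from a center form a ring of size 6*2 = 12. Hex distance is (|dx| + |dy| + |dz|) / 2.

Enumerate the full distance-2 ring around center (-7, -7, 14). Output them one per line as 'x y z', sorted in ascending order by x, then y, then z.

Walk ring at distance 2 from (-7, -7, 14):
Start at center + D4*2 = (-9, -7, 16)
  hex 0: (-9, -7, 16)
  hex 1: (-8, -8, 16)
  hex 2: (-7, -9, 16)
  hex 3: (-6, -9, 15)
  hex 4: (-5, -9, 14)
  hex 5: (-5, -8, 13)
  hex 6: (-5, -7, 12)
  hex 7: (-6, -6, 12)
  hex 8: (-7, -5, 12)
  hex 9: (-8, -5, 13)
  hex 10: (-9, -5, 14)
  hex 11: (-9, -6, 15)
Sorted: 12 hexes.

Answer: -9 -7 16
-9 -6 15
-9 -5 14
-8 -8 16
-8 -5 13
-7 -9 16
-7 -5 12
-6 -9 15
-6 -6 12
-5 -9 14
-5 -8 13
-5 -7 12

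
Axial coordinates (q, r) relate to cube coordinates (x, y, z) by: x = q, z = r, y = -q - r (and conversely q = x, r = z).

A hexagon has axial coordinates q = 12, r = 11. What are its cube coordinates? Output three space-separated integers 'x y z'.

x = q = 12
z = r = 11
y = -x - z = -(12) - (11) = -23

Answer: 12 -23 11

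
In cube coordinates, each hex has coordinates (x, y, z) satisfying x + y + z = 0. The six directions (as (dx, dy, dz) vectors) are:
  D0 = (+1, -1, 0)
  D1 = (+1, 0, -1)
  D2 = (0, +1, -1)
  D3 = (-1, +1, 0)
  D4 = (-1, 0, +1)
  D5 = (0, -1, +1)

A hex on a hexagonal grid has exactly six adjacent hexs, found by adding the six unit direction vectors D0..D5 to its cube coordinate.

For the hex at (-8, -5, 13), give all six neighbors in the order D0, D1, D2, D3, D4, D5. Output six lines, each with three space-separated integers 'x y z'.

Answer: -7 -6 13
-7 -5 12
-8 -4 12
-9 -4 13
-9 -5 14
-8 -6 14

Derivation:
Center: (-8, -5, 13). Add each direction:
  D0: (-8, -5, 13) + (1, -1, 0) = (-7, -6, 13)
  D1: (-8, -5, 13) + (1, 0, -1) = (-7, -5, 12)
  D2: (-8, -5, 13) + (0, 1, -1) = (-8, -4, 12)
  D3: (-8, -5, 13) + (-1, 1, 0) = (-9, -4, 13)
  D4: (-8, -5, 13) + (-1, 0, 1) = (-9, -5, 14)
  D5: (-8, -5, 13) + (0, -1, 1) = (-8, -6, 14)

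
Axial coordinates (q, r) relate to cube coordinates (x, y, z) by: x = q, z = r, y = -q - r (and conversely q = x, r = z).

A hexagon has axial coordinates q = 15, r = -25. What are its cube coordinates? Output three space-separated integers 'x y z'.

x = q = 15
z = r = -25
y = -x - z = -(15) - (-25) = 10

Answer: 15 10 -25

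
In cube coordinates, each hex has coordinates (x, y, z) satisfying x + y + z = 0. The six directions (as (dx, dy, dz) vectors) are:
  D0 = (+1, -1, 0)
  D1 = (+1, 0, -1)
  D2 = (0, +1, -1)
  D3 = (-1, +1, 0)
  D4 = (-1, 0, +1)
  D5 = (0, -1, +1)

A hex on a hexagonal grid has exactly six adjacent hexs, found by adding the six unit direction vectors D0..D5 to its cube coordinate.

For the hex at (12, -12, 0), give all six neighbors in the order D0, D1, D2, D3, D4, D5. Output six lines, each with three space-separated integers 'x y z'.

Answer: 13 -13 0
13 -12 -1
12 -11 -1
11 -11 0
11 -12 1
12 -13 1

Derivation:
Center: (12, -12, 0). Add each direction:
  D0: (12, -12, 0) + (1, -1, 0) = (13, -13, 0)
  D1: (12, -12, 0) + (1, 0, -1) = (13, -12, -1)
  D2: (12, -12, 0) + (0, 1, -1) = (12, -11, -1)
  D3: (12, -12, 0) + (-1, 1, 0) = (11, -11, 0)
  D4: (12, -12, 0) + (-1, 0, 1) = (11, -12, 1)
  D5: (12, -12, 0) + (0, -1, 1) = (12, -13, 1)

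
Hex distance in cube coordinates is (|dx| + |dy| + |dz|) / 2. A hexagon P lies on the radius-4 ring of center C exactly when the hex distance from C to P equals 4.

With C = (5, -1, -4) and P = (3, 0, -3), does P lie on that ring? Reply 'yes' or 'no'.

|px - cx| = |3 - 5| = 2
|py - cy| = |0 - (-1)| = 1
|pz - cz| = |-3 - (-4)| = 1
distance = (2+1+1)/2 = 4/2 = 2
radius = 4; distance != radius -> no

Answer: no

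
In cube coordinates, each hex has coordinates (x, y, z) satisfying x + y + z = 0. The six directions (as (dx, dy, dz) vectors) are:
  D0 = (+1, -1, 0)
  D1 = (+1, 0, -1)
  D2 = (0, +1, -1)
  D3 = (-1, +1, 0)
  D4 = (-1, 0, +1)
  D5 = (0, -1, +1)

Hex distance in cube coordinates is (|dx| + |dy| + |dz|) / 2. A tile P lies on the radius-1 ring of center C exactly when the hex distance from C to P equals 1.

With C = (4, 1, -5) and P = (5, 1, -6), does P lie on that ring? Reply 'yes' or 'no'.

|px - cx| = |5 - 4| = 1
|py - cy| = |1 - 1| = 0
|pz - cz| = |-6 - (-5)| = 1
distance = (1+0+1)/2 = 2/2 = 1
radius = 1; distance == radius -> yes

Answer: yes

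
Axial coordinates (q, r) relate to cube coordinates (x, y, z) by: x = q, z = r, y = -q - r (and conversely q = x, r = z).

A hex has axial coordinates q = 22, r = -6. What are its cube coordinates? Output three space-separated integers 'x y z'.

x = q = 22
z = r = -6
y = -x - z = -(22) - (-6) = -16

Answer: 22 -16 -6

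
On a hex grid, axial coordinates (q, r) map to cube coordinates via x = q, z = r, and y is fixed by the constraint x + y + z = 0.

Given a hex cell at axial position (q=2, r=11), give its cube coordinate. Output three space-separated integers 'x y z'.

Answer: 2 -13 11

Derivation:
x = q = 2
z = r = 11
y = -x - z = -(2) - (11) = -13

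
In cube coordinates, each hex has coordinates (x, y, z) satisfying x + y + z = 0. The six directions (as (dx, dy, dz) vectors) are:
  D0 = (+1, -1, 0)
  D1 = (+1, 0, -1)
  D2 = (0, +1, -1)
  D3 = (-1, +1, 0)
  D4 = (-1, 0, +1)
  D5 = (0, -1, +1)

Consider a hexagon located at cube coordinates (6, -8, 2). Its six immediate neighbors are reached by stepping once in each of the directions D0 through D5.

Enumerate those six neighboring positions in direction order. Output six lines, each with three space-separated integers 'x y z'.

Center: (6, -8, 2). Add each direction:
  D0: (6, -8, 2) + (1, -1, 0) = (7, -9, 2)
  D1: (6, -8, 2) + (1, 0, -1) = (7, -8, 1)
  D2: (6, -8, 2) + (0, 1, -1) = (6, -7, 1)
  D3: (6, -8, 2) + (-1, 1, 0) = (5, -7, 2)
  D4: (6, -8, 2) + (-1, 0, 1) = (5, -8, 3)
  D5: (6, -8, 2) + (0, -1, 1) = (6, -9, 3)

Answer: 7 -9 2
7 -8 1
6 -7 1
5 -7 2
5 -8 3
6 -9 3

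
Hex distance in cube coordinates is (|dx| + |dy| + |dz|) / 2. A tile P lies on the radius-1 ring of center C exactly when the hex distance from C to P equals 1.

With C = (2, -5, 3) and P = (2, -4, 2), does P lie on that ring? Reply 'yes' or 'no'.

Answer: yes

Derivation:
|px - cx| = |2 - 2| = 0
|py - cy| = |-4 - (-5)| = 1
|pz - cz| = |2 - 3| = 1
distance = (0+1+1)/2 = 2/2 = 1
radius = 1; distance == radius -> yes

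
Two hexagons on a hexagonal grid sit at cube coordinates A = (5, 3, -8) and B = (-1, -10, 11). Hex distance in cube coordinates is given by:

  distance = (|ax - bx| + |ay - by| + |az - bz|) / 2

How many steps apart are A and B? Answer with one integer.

|ax - bx| = |5 - (-1)| = 6
|ay - by| = |3 - (-10)| = 13
|az - bz| = |-8 - 11| = 19
distance = (6 + 13 + 19) / 2 = 38 / 2 = 19

Answer: 19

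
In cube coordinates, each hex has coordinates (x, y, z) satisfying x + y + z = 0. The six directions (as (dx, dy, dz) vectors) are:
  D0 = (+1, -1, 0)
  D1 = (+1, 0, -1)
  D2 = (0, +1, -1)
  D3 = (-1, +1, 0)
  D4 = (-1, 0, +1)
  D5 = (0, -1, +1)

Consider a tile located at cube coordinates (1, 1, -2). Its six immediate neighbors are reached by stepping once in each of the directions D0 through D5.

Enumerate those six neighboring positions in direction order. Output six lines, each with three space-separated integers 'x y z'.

Center: (1, 1, -2). Add each direction:
  D0: (1, 1, -2) + (1, -1, 0) = (2, 0, -2)
  D1: (1, 1, -2) + (1, 0, -1) = (2, 1, -3)
  D2: (1, 1, -2) + (0, 1, -1) = (1, 2, -3)
  D3: (1, 1, -2) + (-1, 1, 0) = (0, 2, -2)
  D4: (1, 1, -2) + (-1, 0, 1) = (0, 1, -1)
  D5: (1, 1, -2) + (0, -1, 1) = (1, 0, -1)

Answer: 2 0 -2
2 1 -3
1 2 -3
0 2 -2
0 1 -1
1 0 -1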